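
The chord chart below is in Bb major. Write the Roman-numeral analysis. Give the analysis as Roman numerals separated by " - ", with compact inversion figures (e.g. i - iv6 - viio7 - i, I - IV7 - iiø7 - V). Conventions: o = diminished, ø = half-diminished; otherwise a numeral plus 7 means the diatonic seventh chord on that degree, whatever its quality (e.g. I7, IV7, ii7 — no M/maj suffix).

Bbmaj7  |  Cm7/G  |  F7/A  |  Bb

I7 - ii43 - V65 - I

Bbmaj7: major seventh chord on Bb = scale degree 1 → I7.
Cm7/G has root C, degree 2 in Bb major, so ii43.
F7/A has root F, degree 5 in Bb major, so V65.
Bb has root Bb, degree 1 in Bb major, so I.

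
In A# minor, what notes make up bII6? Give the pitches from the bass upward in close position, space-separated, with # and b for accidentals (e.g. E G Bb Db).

bII6 is the Neapolitan sixth — a major triad on the lowered second degree, here in its customary first inversion. In A# minor that root is B.
So the chord is B-D#-F#.
The figured bass 6 indicates first inversion, placing the third (D#) in the bass: D#-F#-B.

D# F# B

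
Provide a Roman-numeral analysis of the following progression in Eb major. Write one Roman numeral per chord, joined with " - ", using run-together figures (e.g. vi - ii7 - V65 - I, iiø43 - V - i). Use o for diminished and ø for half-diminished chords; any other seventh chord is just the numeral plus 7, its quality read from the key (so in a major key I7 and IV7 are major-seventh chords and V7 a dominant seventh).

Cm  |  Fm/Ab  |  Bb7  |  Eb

Cm: minor triad on C = scale degree 6 → vi.
Fm/Ab: minor triad on F = scale degree 2 → ii6.
Bb7: dominant seventh chord on Bb = scale degree 5 → V7.
Eb: root Eb is the tonic; major triad there is I.

vi - ii6 - V7 - I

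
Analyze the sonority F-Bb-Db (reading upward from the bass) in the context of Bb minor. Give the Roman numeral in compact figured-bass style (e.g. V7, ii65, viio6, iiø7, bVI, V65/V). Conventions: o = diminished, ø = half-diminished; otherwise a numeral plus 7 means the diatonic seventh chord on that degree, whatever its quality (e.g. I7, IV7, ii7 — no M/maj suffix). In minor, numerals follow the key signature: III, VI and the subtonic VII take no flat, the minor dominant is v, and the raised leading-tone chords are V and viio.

i64

Stacked in thirds the chord is Bb-Db-F: a minor triad on Bb.
In Bb minor, Bb is the tonic; the diatonic minor triad there is i.
With F in the bass the chord is in second inversion, so the figured bass is 64.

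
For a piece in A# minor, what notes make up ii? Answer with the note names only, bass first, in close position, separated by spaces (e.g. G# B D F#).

ii is the minor supertonic, borrowed from the parallel major (the Dorian ii). In A# minor that root is B#.
So the chord is B#-D#-F##, a minor triad.

B# D# F##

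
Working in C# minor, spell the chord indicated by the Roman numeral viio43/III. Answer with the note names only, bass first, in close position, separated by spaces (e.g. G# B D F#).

A C D# F#

viio43/III is a secondary leading-tone chord. The target III is E in C# minor; the applied chord is rooted a semitone below, on D#.
Building a fully diminished seventh chord on D# gives D#-F#-A-C.
With the 43 figure the chord is in second inversion; from the bass A upward in close position it reads A-C-D#-F#.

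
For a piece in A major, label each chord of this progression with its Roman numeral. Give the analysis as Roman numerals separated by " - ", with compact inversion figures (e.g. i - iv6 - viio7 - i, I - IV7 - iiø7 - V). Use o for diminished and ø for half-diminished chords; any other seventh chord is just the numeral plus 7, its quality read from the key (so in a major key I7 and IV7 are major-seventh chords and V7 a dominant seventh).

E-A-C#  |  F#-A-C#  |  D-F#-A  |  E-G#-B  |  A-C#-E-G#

I64 - vi - IV - V - I7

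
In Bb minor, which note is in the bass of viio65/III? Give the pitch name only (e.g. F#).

Eb

The applied chord viio65/III is rooted on C: C-Eb-Gb-Bbb.
The figure 65 means first inversion — the third is in the bass.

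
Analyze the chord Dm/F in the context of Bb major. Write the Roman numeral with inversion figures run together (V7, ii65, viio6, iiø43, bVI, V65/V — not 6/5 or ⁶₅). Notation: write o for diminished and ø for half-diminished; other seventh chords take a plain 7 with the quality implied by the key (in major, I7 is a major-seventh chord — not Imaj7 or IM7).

Stacked in thirds the chord is D-F-A: a minor triad on D.
In Bb major, D is the mediant; the diatonic minor triad there is iii.
With F in the bass the chord is in first inversion, so the figured bass is 6.

iii6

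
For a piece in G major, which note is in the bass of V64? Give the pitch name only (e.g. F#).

V in G major has root D; the chord is D-F#-A.
The figure 64 means second inversion — the fifth is in the bass.

A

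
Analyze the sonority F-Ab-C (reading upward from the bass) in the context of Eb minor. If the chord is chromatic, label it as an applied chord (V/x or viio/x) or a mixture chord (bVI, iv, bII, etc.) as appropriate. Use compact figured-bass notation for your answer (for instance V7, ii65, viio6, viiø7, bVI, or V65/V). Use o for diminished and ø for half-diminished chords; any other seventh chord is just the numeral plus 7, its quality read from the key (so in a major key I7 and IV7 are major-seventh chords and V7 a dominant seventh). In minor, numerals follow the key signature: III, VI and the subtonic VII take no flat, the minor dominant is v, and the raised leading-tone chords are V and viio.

ii

The pitches F-Ab-C form a minor triad rooted on F.
F is the second degree of Eb minor. This is the minor supertonic, borrowed from the parallel major (the Dorian ii).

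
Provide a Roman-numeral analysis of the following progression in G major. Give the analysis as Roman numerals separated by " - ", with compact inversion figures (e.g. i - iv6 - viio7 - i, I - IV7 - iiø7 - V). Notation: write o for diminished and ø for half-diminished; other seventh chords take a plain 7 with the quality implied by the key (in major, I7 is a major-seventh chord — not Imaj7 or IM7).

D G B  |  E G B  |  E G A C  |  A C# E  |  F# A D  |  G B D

I64 - vi - ii43 - V/V - V6 - I

D-G-B: root G is the tonic; major triad there is I64.
E-G-B has root E, degree 6 in G major, so vi.
E-G-A-C: root A is the supertonic; minor seventh chord there is ii43.
A-C#-E: a major triad on A, the applied dominant of V → V/V.
F#-A-D has root D, degree 5 in G major, so V6.
G-B-D: root G is the tonic; major triad there is I.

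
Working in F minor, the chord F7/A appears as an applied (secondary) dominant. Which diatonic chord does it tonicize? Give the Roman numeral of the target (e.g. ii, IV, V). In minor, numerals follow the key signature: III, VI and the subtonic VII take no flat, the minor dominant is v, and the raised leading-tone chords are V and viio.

The chord is a dominant seventh chord on F.
A dominant resolves down a perfect fifth: F → Bb. In F minor, Bb is scale degree 4, i.e. iv.

iv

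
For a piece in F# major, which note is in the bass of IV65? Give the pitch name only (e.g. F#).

D#

IV in F# major has root B; the chord is B-D#-F#-A#.
The figure 65 means first inversion — the third is in the bass.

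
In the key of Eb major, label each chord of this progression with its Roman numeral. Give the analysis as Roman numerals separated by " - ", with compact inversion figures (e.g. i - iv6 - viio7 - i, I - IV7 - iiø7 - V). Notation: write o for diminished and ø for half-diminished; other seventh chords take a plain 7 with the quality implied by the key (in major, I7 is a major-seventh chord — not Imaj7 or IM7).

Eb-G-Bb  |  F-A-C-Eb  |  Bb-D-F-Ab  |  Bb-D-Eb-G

Eb-G-Bb: major triad on Eb = scale degree 1 → I.
F-A-C-Eb is the secondary dominant of V (dominant seventh chord on F): V7/V.
Bb-D-F-Ab has root Bb, degree 5 in Eb major, so V7.
Bb-D-Eb-G has root Eb, degree 1 in Eb major, so I43.

I - V7/V - V7 - I43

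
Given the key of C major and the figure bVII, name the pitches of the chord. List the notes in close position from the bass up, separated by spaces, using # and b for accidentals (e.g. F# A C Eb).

Scale degree 7 in C major is B; lowering it a half step gives Bb. bVII is a major triad on the lowered seventh degree (the subtonic), borrowed from the parallel minor.
So the chord is Bb-D-F, a major triad.

Bb D F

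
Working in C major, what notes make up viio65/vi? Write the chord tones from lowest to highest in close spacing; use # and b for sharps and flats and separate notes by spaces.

viio65/vi is a secondary leading-tone chord. The target vi is A in C major; the applied chord is rooted a semitone below, on G#.
Building a fully diminished seventh chord on G# gives G#-B-D-F.
The figured bass 65 indicates first inversion, placing the third (B) in the bass: B-D-F-G#.

B D F G#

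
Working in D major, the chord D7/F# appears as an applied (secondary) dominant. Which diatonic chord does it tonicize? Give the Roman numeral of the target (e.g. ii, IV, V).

IV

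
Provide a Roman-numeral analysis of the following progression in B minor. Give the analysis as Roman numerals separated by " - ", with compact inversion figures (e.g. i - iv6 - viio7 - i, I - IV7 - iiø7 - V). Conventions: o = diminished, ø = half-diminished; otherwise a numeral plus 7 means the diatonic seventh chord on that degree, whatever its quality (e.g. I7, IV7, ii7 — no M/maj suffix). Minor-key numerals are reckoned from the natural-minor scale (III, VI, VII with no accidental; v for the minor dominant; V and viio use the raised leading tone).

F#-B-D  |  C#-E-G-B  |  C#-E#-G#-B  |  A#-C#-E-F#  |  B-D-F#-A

i64 - iiø7 - V7/V - V65 - i7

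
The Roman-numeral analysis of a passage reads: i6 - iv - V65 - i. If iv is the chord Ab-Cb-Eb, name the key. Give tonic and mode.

The anchor chord is a minor triad on Ab, labeled iv.
If Ab is scale degree 4 and the mode makes that degree carry a minor triad, the tonic is Eb and the mode is minor.

Eb minor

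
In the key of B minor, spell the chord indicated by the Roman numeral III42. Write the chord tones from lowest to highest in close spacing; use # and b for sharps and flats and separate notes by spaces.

The numeral's case and figure indicate a major seventh chord. In B minor its root, the third degree, is D.
Stacking thirds from D gives D-F#-A-C#.
With the 42 figure the chord is in third inversion; from the bass C# upward in close position it reads C#-D-F#-A.

C# D F# A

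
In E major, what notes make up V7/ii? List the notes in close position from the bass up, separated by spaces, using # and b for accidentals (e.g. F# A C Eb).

C# E# G# B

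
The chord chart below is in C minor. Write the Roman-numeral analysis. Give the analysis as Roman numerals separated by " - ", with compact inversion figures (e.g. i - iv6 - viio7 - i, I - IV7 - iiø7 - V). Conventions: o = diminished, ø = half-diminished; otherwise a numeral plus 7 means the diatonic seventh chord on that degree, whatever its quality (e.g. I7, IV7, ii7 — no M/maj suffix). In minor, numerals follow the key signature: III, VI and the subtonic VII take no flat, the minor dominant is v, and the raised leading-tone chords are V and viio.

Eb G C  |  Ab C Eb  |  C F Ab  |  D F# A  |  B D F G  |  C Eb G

i6 - VI - iv64 - V/V - V65 - i

Eb-G-C: minor triad on C = scale degree 1 → i6.
Ab-C-Eb: root Ab is the submediant; major triad there is VI.
C-F-Ab: minor triad on F = scale degree 4 → iv64.
D-F#-A: a major triad on D, the applied dominant of V → V/V.
B-D-F-G has root G, degree 5 in C minor, so V65.
C-Eb-G: root C is the tonic; minor triad there is i.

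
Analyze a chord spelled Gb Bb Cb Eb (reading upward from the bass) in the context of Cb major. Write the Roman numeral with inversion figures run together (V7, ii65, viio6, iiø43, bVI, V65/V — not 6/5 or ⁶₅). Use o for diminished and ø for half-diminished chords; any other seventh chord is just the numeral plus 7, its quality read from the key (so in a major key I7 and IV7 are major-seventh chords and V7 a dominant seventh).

I43

The pitches Cb-Eb-Gb-Bb form a major seventh chord rooted on Cb.
In Cb major, Cb is the tonic; the diatonic major seventh chord there is I7.
With Gb in the bass the chord is in second inversion, so the figured bass is 43.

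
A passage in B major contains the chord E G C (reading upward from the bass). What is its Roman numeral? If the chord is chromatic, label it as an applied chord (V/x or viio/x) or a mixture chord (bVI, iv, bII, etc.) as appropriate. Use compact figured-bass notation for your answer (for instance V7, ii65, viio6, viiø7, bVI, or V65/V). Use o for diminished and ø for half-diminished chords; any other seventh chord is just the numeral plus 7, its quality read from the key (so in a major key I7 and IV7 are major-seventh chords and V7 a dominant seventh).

The pitches C-E-G form a major triad rooted on C.
C is the lowered second degree of B major (diatonic 2 would be C#). This is the Neapolitan sixth — a major triad on the lowered second degree, here in its customary first inversion.
With E in the bass the chord is in first inversion, so the figured bass is 6.

bII6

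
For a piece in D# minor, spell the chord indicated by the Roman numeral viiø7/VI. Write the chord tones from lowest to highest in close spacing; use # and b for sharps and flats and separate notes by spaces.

A# C# E G#

The slash marks an applied leading-tone chord: viio of VI. In D# minor, VI is B, so the leading tone to it is A#, a half step below.
Building a half-diminished seventh chord on A# gives A#-C#-E-G#.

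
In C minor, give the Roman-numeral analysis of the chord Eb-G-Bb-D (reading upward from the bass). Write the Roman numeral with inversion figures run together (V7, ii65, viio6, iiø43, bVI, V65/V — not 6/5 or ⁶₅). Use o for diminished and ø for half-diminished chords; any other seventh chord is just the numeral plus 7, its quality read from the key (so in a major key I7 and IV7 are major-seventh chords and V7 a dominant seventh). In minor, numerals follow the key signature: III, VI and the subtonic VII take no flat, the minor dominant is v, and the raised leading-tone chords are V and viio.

The pitches Eb-G-Bb-D form a major seventh chord rooted on Eb.
Eb is scale degree 3 in C minor, and a major seventh chord on that degree is written III7.

III7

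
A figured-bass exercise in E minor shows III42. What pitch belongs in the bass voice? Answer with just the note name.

III in E minor has root G; the chord is G-B-D-F#.
The figure 42 means third inversion — the seventh is in the bass.

F#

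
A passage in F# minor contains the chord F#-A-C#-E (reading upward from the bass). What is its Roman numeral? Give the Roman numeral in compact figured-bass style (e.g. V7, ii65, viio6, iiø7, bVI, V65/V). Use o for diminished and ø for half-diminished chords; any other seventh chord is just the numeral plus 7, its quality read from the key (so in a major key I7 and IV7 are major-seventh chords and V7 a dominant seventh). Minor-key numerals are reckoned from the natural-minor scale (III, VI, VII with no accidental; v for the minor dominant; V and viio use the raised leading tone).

The pitches F#-A-C#-E form a minor seventh chord rooted on F#.
In F# minor, F# is the tonic; the diatonic minor seventh chord there is i7.

i7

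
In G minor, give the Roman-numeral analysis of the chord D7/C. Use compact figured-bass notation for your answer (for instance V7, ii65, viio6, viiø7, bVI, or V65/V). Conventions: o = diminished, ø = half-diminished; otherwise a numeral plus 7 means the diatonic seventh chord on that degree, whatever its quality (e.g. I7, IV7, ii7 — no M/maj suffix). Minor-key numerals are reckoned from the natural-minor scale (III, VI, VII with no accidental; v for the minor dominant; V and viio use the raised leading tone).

V42

Stacked in thirds the chord is D-F#-A-C: a dominant seventh chord on D.
D is scale degree 5 in G minor, and a dominant seventh chord on that degree is written V7.
With C in the bass the chord is in third inversion, so the figured bass is 42.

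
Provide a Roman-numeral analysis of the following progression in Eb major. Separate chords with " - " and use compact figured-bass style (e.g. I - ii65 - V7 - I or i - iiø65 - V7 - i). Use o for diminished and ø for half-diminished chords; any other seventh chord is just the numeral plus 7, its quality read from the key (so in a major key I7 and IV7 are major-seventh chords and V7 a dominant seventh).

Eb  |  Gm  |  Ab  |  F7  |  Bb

I - iii - IV - V7/V - V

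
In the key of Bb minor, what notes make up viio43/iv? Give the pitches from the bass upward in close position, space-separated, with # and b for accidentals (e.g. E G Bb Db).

Ab Cb D F

The slash marks an applied leading-tone chord: viio of iv. In Bb minor, iv is Eb, so the leading tone to it is D, a half step below.
Building a fully diminished seventh chord on D gives D-F-Ab-Cb.
With the 43 figure the chord is in second inversion; from the bass Ab upward in close position it reads Ab-Cb-D-F.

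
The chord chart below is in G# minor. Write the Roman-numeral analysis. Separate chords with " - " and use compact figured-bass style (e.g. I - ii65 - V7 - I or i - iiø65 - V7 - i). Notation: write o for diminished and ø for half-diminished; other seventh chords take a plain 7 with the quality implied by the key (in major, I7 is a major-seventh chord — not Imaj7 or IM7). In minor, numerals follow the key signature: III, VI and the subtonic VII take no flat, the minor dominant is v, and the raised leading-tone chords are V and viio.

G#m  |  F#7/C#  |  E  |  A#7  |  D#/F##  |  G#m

i - VII43 - VI - V7/V - V6 - i

G#m: root G# is the tonic; minor triad there is i.
F#7/C#: dominant seventh chord on F# = scale degree 7 → VII43.
E: root E is the submediant; major triad there is VI.
A#7: chromatic; A# is V of V, so V7/V.
D#/F##: major triad on D# = scale degree 5 → V6.
G#m: minor triad on G# = scale degree 1 → i.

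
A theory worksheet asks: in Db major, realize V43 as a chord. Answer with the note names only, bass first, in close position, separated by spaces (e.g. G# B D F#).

The numeral's case and figure indicate a dominant seventh chord. In Db major its root, the fifth degree, is Ab.
That chord is spelled Ab-C-Eb-Gb.
With the 43 figure the chord is in second inversion; from the bass Eb upward in close position it reads Eb-Gb-Ab-C.

Eb Gb Ab C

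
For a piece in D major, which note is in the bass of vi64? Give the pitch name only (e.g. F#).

vi in D major has root B; the chord is B-D-F#.
The figure 64 means second inversion — the fifth is in the bass.

F#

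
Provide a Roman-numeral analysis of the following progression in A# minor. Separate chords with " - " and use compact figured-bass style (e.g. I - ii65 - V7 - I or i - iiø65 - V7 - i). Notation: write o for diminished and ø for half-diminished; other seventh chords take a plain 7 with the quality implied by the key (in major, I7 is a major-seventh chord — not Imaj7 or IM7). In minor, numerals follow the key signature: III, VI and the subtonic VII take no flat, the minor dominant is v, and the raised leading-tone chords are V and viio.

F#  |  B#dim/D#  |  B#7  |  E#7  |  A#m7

VI - iio6 - V7/V - V7 - i7

F# has root F#, degree 6 in A# minor, so VI.
B#dim/D#: root B# is the supertonic; diminished triad there is iio6.
B#7 is the secondary dominant of V (dominant seventh chord on B#): V7/V.
E#7 has root E#, degree 5 in A# minor, so V7.
A#m7 has root A#, degree 1 in A# minor, so i7.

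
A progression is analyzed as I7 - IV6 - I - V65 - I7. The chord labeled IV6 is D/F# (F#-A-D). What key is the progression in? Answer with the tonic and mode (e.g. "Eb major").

A major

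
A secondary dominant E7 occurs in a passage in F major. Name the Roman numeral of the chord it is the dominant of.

The chord is a dominant seventh chord on E.
A dominant resolves down a perfect fifth: E → A. In F major, A is scale degree 3, i.e. iii.

iii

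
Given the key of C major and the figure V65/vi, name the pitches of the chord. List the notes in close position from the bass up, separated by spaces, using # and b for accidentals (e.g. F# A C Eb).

G# B D E

The slash means an applied dominant: we want the dominant of vi. In C major, vi is A minor, and its dominant is built on E.
Building a dominant seventh chord on E gives E-G#-B-D.
With the 65 figure the chord is in first inversion; from the bass G# upward in close position it reads G#-B-D-E.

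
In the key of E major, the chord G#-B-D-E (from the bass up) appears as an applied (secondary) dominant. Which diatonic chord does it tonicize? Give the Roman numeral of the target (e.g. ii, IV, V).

IV

The chord is a dominant seventh chord on E.
A dominant resolves down a perfect fifth: E → A. In E major, A is scale degree 4, i.e. IV.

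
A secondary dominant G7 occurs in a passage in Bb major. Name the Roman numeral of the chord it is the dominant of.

The chord is a dominant seventh chord on G.
A dominant resolves down a perfect fifth: G → C. In Bb major, C is scale degree 2, i.e. ii.

ii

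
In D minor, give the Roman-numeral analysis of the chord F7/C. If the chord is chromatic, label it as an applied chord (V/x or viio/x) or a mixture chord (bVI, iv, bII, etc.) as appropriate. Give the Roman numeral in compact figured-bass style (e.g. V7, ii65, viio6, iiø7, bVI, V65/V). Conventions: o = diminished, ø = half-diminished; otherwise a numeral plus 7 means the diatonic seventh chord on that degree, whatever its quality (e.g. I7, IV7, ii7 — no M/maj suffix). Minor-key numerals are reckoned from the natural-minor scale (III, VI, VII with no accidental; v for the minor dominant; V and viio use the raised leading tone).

Stacked in thirds the chord is F-A-C-Eb: a dominant seventh chord on F.
F is not a diatonic chord root with this quality in D minor, but it lies a perfect fifth above Bb (VI), so the chord functions as an applied dominant of VI.
With C in the bass the chord is in second inversion, so the figured bass is 43.

V43/VI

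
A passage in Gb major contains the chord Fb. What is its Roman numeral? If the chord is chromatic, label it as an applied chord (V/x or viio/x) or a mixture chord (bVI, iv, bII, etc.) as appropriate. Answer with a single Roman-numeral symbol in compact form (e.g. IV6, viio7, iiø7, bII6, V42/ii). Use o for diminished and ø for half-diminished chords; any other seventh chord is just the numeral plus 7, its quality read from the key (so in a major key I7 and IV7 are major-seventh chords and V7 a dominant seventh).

Stacked in thirds the chord is Fb-Ab-Cb: a major triad on Fb.
Fb is the lowered seventh degree of Gb major (diatonic 7 would be F). This is a major triad on the lowered seventh degree (the subtonic), borrowed from the parallel minor.

bVII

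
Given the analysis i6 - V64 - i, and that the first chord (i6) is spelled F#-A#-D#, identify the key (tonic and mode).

i6 is given as F#-A#-D# — a minor triad with root D#.
If D# is scale degree 1 and the mode makes that degree carry a minor triad, the tonic is D# and the mode is minor.

D# minor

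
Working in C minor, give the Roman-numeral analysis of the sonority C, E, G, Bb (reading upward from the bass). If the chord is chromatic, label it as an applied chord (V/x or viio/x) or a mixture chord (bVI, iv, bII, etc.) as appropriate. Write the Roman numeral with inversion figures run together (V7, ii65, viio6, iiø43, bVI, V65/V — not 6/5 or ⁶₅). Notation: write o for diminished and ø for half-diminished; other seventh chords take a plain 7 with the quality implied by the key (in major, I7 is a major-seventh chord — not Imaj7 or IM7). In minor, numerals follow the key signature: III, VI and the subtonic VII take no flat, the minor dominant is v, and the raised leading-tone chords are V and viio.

The pitches C-E-G-Bb form a dominant seventh chord rooted on C.
C is not a diatonic chord root with this quality in C minor, but it lies a perfect fifth above F (iv), so the chord functions as an applied dominant of iv.

V7/iv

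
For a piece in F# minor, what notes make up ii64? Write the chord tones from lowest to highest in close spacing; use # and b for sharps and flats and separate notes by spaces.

ii64 is the minor supertonic, borrowed from the parallel major (the Dorian ii). In F# minor that root is G#.
So the chord is G#-B-D#.
With the 64 figure the chord is in second inversion; from the bass D# upward in close position it reads D#-G#-B.

D# G# B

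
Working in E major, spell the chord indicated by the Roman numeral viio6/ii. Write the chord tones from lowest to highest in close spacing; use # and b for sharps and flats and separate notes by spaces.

The slash marks an applied leading-tone chord: viio of ii. In E major, ii is F#, so the leading tone to it is E#, a half step below.
Building a diminished triad on E# gives E#-G#-B.
The figured bass 6 indicates first inversion, placing the third (G#) in the bass: G#-B-E#.

G# B E#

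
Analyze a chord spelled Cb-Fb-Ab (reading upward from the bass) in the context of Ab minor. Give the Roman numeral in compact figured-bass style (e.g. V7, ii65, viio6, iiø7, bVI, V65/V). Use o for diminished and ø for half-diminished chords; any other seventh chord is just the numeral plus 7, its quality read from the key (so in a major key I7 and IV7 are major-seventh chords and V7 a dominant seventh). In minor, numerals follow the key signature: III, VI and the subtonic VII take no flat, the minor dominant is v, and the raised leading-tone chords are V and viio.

VI64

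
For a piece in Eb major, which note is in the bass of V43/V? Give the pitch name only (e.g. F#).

The applied chord V43/V is rooted on F: F-A-C-Eb.
The figure 43 means second inversion — the fifth is in the bass.

C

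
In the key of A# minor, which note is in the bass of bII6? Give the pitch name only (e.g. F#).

D#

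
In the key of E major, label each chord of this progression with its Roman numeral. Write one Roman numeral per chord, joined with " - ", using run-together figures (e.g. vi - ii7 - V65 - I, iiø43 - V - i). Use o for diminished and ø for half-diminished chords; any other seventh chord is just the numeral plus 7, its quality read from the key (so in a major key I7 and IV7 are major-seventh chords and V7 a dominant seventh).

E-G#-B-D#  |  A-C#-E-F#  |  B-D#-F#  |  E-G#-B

E-G#-B-D#: root E is the tonic; major seventh chord there is I7.
A-C#-E-F#: minor seventh chord on F# = scale degree 2 → ii65.
B-D#-F#: major triad on B = scale degree 5 → V.
E-G#-B: root E is the tonic; major triad there is I.

I7 - ii65 - V - I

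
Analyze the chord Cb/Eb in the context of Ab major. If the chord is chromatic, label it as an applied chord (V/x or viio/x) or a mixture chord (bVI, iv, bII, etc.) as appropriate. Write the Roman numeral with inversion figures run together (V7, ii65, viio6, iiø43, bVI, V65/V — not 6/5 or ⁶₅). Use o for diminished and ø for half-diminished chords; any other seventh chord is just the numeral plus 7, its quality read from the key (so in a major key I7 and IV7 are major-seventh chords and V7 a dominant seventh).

bIII6

The pitches Cb-Eb-Gb form a major triad rooted on Cb.
Cb is the lowered third degree of Ab major (diatonic 3 would be C). This is a major triad on the lowered third degree, borrowed from the parallel minor.
With Eb in the bass the chord is in first inversion, so the figured bass is 6.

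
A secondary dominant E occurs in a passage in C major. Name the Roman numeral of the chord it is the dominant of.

vi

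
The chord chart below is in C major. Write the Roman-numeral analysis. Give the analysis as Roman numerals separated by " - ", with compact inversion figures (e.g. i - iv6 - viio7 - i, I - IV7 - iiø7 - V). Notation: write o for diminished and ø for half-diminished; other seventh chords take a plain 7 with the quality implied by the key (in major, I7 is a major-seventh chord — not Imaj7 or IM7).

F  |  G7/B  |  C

F: root F is the subdominant; major triad there is IV.
G7/B: dominant seventh chord on G = scale degree 5 → V65.
C: root C is the tonic; major triad there is I.

IV - V65 - I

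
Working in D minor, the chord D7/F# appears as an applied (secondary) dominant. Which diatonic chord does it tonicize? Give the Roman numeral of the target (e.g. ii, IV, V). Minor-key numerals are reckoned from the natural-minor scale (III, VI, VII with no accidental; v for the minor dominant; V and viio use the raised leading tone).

iv

The chord is a dominant seventh chord on D.
A dominant resolves down a perfect fifth: D → G. In D minor, G is scale degree 4, i.e. iv.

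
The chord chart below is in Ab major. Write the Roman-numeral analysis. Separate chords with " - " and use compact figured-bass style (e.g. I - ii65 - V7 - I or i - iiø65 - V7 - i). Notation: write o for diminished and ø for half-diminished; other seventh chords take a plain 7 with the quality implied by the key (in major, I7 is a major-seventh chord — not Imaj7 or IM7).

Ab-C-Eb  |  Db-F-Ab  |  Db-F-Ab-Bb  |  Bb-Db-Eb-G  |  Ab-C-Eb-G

I - IV - ii65 - V43 - I7

Ab-C-Eb has root Ab, degree 1 in Ab major, so I.
Db-F-Ab: major triad on Db = scale degree 4 → IV.
Db-F-Ab-Bb has root Bb, degree 2 in Ab major, so ii65.
Bb-Db-Eb-G: dominant seventh chord on Eb = scale degree 5 → V43.
Ab-C-Eb-G: major seventh chord on Ab = scale degree 1 → I7.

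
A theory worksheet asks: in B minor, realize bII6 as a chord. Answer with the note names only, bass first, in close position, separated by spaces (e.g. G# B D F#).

E G C

Scale degree 2 in B minor is C#; lowering it a half step gives C. bII6 is the Neapolitan sixth — a major triad on the lowered second degree, here in its customary first inversion.
So the chord is C-E-G.
With the 6 figure the chord is in first inversion; from the bass E upward in close position it reads E-G-C.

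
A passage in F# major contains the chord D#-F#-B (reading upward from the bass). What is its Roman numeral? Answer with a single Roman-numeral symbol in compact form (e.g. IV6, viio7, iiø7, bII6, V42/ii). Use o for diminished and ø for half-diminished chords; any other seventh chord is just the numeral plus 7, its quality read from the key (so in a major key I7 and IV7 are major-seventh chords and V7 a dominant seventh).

IV6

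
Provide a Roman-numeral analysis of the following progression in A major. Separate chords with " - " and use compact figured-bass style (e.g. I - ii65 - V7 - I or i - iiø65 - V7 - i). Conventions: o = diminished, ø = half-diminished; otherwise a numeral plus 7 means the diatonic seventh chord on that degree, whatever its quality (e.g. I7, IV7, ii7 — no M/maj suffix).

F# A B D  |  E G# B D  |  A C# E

F#-A-B-D has root B, degree 2 in A major, so ii43.
E-G#-B-D has root E, degree 5 in A major, so V7.
A-C#-E: major triad on A = scale degree 1 → I.

ii43 - V7 - I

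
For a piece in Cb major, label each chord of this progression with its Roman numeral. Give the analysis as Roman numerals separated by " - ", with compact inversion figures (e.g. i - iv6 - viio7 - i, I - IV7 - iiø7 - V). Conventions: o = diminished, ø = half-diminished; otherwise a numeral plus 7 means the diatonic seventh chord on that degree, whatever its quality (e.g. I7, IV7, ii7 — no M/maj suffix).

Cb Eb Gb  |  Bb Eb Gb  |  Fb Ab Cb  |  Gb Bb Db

Cb-Eb-Gb has root Cb, degree 1 in Cb major, so I.
Bb-Eb-Gb has root Eb, degree 3 in Cb major, so iii64.
Fb-Ab-Cb has root Fb, degree 4 in Cb major, so IV.
Gb-Bb-Db: root Gb is the dominant; major triad there is V.

I - iii64 - IV - V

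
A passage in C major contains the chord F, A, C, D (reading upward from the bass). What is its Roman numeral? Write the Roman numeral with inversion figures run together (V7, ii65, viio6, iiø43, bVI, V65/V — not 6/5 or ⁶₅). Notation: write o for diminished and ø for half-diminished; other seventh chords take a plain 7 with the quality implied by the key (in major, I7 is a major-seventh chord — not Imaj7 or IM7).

ii65

Stacked in thirds the chord is D-F-A-C: a minor seventh chord on D.
D is scale degree 2 in C major, and a minor seventh chord on that degree is written ii7.
With F in the bass the chord is in first inversion, so the figured bass is 65.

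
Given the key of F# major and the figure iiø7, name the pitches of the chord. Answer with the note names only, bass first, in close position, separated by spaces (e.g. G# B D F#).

Scale degree 2 in F# major is G#; here the chord built on it is altered to a half-diminished seventh chord. iiø7 is the half-diminished supertonic seventh, borrowed from the parallel minor.
So the chord is G#-B-D-F#, a half-diminished seventh chord.

G# B D F#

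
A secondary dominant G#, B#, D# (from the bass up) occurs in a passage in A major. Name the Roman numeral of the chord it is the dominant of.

The chord is a major triad on G#.
A dominant resolves down a perfect fifth: G# → C#. In A major, C# is scale degree 3, i.e. iii.

iii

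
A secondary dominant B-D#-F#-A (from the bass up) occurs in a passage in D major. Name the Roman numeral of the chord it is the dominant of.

ii

The chord is a dominant seventh chord on B.
A dominant resolves down a perfect fifth: B → E. In D major, E is scale degree 2, i.e. ii.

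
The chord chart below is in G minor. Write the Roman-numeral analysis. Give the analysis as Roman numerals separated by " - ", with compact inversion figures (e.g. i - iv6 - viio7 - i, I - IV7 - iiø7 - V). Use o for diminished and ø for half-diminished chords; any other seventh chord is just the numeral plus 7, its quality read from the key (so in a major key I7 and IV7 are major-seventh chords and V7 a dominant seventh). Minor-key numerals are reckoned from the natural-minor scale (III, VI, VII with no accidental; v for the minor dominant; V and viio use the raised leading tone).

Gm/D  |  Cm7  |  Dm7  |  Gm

i64 - iv7 - v7 - i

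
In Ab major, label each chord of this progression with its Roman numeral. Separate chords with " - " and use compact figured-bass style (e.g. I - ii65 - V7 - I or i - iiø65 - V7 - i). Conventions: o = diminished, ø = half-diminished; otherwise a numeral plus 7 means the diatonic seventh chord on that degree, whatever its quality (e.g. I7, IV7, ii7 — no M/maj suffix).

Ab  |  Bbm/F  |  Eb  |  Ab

I - ii64 - V - I

Ab: major triad on Ab = scale degree 1 → I.
Bbm/F: root Bb is the supertonic; minor triad there is ii64.
Eb: root Eb is the dominant; major triad there is V.
Ab has root Ab, degree 1 in Ab major, so I.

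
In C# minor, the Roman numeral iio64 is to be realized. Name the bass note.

iio in C# minor has root D#; the chord is D#-F#-A.
The figure 64 means second inversion — the fifth is in the bass.

A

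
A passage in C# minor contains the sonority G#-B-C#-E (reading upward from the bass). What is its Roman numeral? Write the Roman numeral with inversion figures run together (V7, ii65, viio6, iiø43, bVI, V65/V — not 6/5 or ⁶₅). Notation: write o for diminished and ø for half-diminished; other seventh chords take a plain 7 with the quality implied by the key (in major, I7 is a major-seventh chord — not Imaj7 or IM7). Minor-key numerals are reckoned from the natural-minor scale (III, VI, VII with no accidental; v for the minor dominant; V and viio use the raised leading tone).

i43

The pitches C#-E-G#-B form a minor seventh chord rooted on C#.
In C# minor, C# is the tonic; the diatonic minor seventh chord there is i7.
With G# in the bass the chord is in second inversion, so the figured bass is 43.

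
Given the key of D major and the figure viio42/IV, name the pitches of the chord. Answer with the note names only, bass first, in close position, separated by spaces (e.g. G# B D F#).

Eb F# A C

The slash marks an applied leading-tone chord: viio of IV. In D major, IV is G, so the leading tone to it is F#, a half step below.
Building a fully diminished seventh chord on F# gives F#-A-C-Eb.
The figured bass 42 indicates third inversion, placing the seventh (Eb) in the bass: Eb-F#-A-C.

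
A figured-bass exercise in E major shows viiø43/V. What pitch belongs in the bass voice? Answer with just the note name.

The applied chord viiø43/V is rooted on A#: A#-C#-E-G#.
The figure 43 means second inversion — the fifth is in the bass.

E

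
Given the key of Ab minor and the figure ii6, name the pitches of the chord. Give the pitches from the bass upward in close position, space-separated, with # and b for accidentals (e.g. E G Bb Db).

Db F Bb

Scale degree 2 in Ab minor is Bb; here the chord built on it is altered to a minor triad. ii6 is the minor supertonic, borrowed from the parallel major (the Dorian ii).
So the chord is Bb-Db-F.
The figured bass 6 indicates first inversion, placing the third (Db) in the bass: Db-F-Bb.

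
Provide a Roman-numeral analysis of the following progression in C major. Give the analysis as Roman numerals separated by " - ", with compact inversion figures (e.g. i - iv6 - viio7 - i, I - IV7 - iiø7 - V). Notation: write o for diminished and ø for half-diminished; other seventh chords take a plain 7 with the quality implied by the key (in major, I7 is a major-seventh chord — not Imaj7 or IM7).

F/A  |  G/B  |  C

F/A: major triad on F = scale degree 4 → IV6.
G/B has root G, degree 5 in C major, so V6.
C has root C, degree 1 in C major, so I.

IV6 - V6 - I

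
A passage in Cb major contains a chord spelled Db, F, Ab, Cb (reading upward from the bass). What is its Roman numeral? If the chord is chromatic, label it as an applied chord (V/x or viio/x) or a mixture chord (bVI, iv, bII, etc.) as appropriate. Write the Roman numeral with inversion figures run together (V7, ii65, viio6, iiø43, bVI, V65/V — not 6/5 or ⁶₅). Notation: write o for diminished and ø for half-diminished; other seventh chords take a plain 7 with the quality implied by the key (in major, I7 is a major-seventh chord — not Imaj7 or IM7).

Stacked in thirds the chord is Db-F-Ab-Cb: a dominant seventh chord on Db.
Db is not a diatonic chord root with this quality in Cb major, but it lies a perfect fifth above Gb (V), so the chord functions as an applied dominant of V.

V7/V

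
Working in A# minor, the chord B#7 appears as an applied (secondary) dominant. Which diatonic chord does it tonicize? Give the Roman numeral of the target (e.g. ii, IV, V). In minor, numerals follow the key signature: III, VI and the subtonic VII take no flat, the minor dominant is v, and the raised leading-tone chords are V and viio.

The chord is a dominant seventh chord on B#.
A dominant resolves down a perfect fifth: B# → E#. In A# minor, E# is scale degree 5, i.e. V.

V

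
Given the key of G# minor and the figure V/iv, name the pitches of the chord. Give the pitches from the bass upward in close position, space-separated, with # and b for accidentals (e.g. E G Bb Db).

The slash means an applied dominant: we want the dominant of iv. In G# minor, iv is C# minor, and its dominant is built on G#.
Building a major triad on G# gives G#-B#-D#.

G# B# D#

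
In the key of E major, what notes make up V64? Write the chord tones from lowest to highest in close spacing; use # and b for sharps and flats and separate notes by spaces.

In E major, the dominant is B, and the diatonic chord built there is a major triad.
Stacking thirds from B gives B-D#-F#.
The figured bass 64 indicates second inversion, placing the fifth (F#) in the bass: F#-B-D#.

F# B D#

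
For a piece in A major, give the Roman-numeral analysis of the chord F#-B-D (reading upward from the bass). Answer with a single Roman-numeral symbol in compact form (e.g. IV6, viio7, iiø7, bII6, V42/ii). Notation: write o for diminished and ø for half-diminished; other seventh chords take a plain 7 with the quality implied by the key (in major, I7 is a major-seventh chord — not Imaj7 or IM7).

The pitches B-D-F# form a minor triad rooted on B.
B is scale degree 2 in A major, and a minor triad on that degree is written ii.
With F# in the bass the chord is in second inversion, so the figured bass is 64.

ii64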